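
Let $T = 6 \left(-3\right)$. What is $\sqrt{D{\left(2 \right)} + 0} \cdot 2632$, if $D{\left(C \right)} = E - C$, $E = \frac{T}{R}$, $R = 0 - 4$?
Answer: $1316 \sqrt{10} \approx 4161.6$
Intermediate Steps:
$T = -18$
$R = -4$ ($R = 0 - 4 = -4$)
$E = \frac{9}{2}$ ($E = - \frac{18}{-4} = \left(-18\right) \left(- \frac{1}{4}\right) = \frac{9}{2} \approx 4.5$)
$D{\left(C \right)} = \frac{9}{2} - C$
$\sqrt{D{\left(2 \right)} + 0} \cdot 2632 = \sqrt{\left(\frac{9}{2} - 2\right) + 0} \cdot 2632 = \sqrt{\frac{5}{2} + 0} \cdot 2632 = \sqrt{\frac{5}{2}} \cdot 2632 = \frac{\sqrt{10}}{2} \cdot 2632 = 1316 \sqrt{10}$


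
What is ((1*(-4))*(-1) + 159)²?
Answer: 26569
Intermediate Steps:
((1*(-4))*(-1) + 159)² = (-4*(-1) + 159)² = (4 + 159)² = 163² = 26569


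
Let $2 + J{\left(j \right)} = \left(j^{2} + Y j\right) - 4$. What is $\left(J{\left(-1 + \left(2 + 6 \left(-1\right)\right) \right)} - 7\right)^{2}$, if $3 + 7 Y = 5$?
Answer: $\frac{5476}{49} \approx 111.76$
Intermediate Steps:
$Y = \frac{2}{7}$ ($Y = - \frac{3}{7} + \frac{1}{7} \cdot 5 = - \frac{3}{7} + \frac{5}{7} = \frac{2}{7} \approx 0.28571$)
$J{\left(j \right)} = -6 + j^{2} + \frac{2 j}{7}$ ($J{\left(j \right)} = -2 - \left(4 - j^{2} - \frac{2 j}{7}\right) = -2 + \left(-4 + j^{2} + \frac{2 j}{7}\right) = -6 + j^{2} + \frac{2 j}{7}$)
$\left(J{\left(-1 + \left(2 + 6 \left(-1\right)\right) \right)} - 7\right)^{2} = \left(\left(-6 + \left(-1 + \left(2 + 6 \left(-1\right)\right)\right)^{2} + \frac{2 \left(-1 + \left(2 + 6 \left(-1\right)\right)\right)}{7}\right) - 7\right)^{2} = \left(\left(-6 + \left(-1 + \left(2 - 6\right)\right)^{2} + \frac{2 \left(-1 + \left(2 - 6\right)\right)}{7}\right) - 7\right)^{2} = \left(\left(-6 + \left(-1 - 4\right)^{2} + \frac{2 \left(-1 - 4\right)}{7}\right) - 7\right)^{2} = \left(\left(-6 + \left(-5\right)^{2} + \frac{2}{7} \left(-5\right)\right) - 7\right)^{2} = \left(\left(-6 + 25 - \frac{10}{7}\right) - 7\right)^{2} = \left(\frac{123}{7} - 7\right)^{2} = \left(\frac{74}{7}\right)^{2} = \frac{5476}{49}$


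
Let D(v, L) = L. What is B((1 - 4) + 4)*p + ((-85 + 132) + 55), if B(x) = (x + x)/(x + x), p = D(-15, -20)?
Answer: 82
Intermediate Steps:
p = -20
B(x) = 1 (B(x) = (2*x)/((2*x)) = (2*x)*(1/(2*x)) = 1)
B((1 - 4) + 4)*p + ((-85 + 132) + 55) = 1*(-20) + ((-85 + 132) + 55) = -20 + (47 + 55) = -20 + 102 = 82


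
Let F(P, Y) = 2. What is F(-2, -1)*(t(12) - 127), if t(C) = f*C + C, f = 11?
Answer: 34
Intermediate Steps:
t(C) = 12*C (t(C) = 11*C + C = 12*C)
F(-2, -1)*(t(12) - 127) = 2*(12*12 - 127) = 2*(144 - 127) = 2*17 = 34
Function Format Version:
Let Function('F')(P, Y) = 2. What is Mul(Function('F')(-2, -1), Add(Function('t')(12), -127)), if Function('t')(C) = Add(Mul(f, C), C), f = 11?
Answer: 34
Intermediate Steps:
Function('t')(C) = Mul(12, C) (Function('t')(C) = Add(Mul(11, C), C) = Mul(12, C))
Mul(Function('F')(-2, -1), Add(Function('t')(12), -127)) = Mul(2, Add(Mul(12, 12), -127)) = Mul(2, Add(144, -127)) = Mul(2, 17) = 34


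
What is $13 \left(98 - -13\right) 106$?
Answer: $152958$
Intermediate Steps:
$13 \left(98 - -13\right) 106 = 13 \left(98 + 13\right) 106 = 13 \cdot 111 \cdot 106 = 1443 \cdot 106 = 152958$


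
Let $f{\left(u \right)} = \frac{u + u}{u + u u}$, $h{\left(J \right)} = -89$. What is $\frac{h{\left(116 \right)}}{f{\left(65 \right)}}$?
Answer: $-2937$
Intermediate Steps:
$f{\left(u \right)} = \frac{2 u}{u + u^{2}}$
$\frac{h{\left(116 \right)}}{f{\left(65 \right)}} = - \frac{89}{2 \frac{1}{1 + 65}} = - \frac{89}{2 \cdot \frac{1}{66}} = - 89 \frac{1}{\frac{1}{33}} = \left(-89\right) 33 = -2937$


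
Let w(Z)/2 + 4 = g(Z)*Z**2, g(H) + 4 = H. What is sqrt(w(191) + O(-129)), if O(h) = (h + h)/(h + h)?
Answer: sqrt(13643887) ≈ 3693.8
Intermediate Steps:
g(H) = -4 + H
O(h) = 1 (O(h) = (2*h)/((2*h)) = (2*h)*(1/(2*h)) = 1)
w(Z) = -8 + 2*Z**2*(-4 + Z) (w(Z) = -8 + 2*((-4 + Z)*Z**2) = -8 + 2*(Z**2*(-4 + Z)) = -8 + 2*Z**2*(-4 + Z))
sqrt(w(191) + O(-129)) = sqrt((-8 + 2*191**2*(-4 + 191)) + 1) = sqrt((-8 + 2*36481*187) + 1) = sqrt((-8 + 13643894) + 1) = sqrt(13643886 + 1) = sqrt(13643887)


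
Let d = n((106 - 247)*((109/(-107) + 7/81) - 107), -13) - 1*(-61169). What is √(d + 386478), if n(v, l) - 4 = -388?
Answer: √447263 ≈ 668.78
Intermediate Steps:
n(v, l) = -384 (n(v, l) = 4 - 388 = -384)
d = 60785 (d = -384 - 1*(-61169) = -384 + 61169 = 60785)
√(d + 386478) = √(60785 + 386478) = √447263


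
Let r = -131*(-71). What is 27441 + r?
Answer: 36742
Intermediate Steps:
r = 9301
27441 + r = 27441 + 9301 = 36742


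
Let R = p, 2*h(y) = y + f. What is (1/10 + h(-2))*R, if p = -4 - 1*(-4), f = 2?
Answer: 0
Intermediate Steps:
h(y) = 1 + y/2 (h(y) = (y + 2)/2 = (2 + y)/2 = 1 + y/2)
p = 0 (p = -4 + 4 = 0)
R = 0
(1/10 + h(-2))*R = (1/10 + (1 + (½)*(-2)))*0 = (⅒ + (1 - 1))*0 = (⅒ + 0)*0 = (⅒)*0 = 0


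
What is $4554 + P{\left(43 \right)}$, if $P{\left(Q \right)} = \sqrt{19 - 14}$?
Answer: $4554 + \sqrt{5} \approx 4556.2$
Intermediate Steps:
$P{\left(Q \right)} = \sqrt{5}$
$4554 + P{\left(43 \right)} = 4554 + \sqrt{5}$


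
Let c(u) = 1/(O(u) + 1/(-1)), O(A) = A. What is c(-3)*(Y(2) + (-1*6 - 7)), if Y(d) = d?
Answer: 11/4 ≈ 2.7500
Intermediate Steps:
c(u) = 1/(-1 + u) (c(u) = 1/(u + 1/(-1)) = 1/(u - 1) = 1/(-1 + u))
c(-3)*(Y(2) + (-1*6 - 7)) = (2 + (-1*6 - 7))/(-1 - 3) = (2 + (-6 - 7))/(-4) = -(2 - 13)/4 = -¼*(-11) = 11/4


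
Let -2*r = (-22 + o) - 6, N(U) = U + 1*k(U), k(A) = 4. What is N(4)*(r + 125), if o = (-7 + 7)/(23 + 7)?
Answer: 1112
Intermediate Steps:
o = 0 (o = 0/30 = 0*(1/30) = 0)
N(U) = 4 + U (N(U) = U + 1*4 = U + 4 = 4 + U)
r = 14 (r = -((-22 + 0) - 6)/2 = -(-22 - 6)/2 = -1/2*(-28) = 14)
N(4)*(r + 125) = (4 + 4)*(14 + 125) = 8*139 = 1112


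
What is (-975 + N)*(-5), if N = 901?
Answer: 370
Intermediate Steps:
(-975 + N)*(-5) = (-975 + 901)*(-5) = -74*(-5) = 370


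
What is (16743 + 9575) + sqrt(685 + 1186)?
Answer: 26318 + sqrt(1871) ≈ 26361.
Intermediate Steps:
(16743 + 9575) + sqrt(685 + 1186) = 26318 + sqrt(1871)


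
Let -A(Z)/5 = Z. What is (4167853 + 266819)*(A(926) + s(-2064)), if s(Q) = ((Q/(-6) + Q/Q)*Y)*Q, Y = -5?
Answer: 15768673657440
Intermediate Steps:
A(Z) = -5*Z
s(Q) = Q*(-5 + 5*Q/6) (s(Q) = ((Q/(-6) + Q/Q)*(-5))*Q = ((Q*(-⅙) + 1)*(-5))*Q = ((-Q/6 + 1)*(-5))*Q = ((1 - Q/6)*(-5))*Q = (-5 + 5*Q/6)*Q = Q*(-5 + 5*Q/6))
(4167853 + 266819)*(A(926) + s(-2064)) = (4167853 + 266819)*(-5*926 + (⅚)*(-2064)*(-6 - 2064)) = 4434672*(-4630 + (⅚)*(-2064)*(-2070)) = 4434672*(-4630 + 3560400) = 4434672*3555770 = 15768673657440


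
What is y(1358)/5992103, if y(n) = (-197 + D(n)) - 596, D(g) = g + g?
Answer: 1923/5992103 ≈ 0.00032092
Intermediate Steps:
D(g) = 2*g
y(n) = -793 + 2*n (y(n) = (-197 + 2*n) - 596 = -793 + 2*n)
y(1358)/5992103 = (-793 + 2*1358)/5992103 = (-793 + 2716)*(1/5992103) = 1923*(1/5992103) = 1923/5992103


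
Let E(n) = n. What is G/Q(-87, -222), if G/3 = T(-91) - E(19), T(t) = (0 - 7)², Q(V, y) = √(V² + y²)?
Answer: 30*√6317/6317 ≈ 0.37746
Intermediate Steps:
T(t) = 49 (T(t) = (-7)² = 49)
G = 90 (G = 3*(49 - 1*19) = 3*(49 - 19) = 3*30 = 90)
G/Q(-87, -222) = 90/(√((-87)² + (-222)²)) = 90/(√(7569 + 49284)) = 90/(√56853) = 90/((3*√6317)) = 90*(√6317/18951) = 30*√6317/6317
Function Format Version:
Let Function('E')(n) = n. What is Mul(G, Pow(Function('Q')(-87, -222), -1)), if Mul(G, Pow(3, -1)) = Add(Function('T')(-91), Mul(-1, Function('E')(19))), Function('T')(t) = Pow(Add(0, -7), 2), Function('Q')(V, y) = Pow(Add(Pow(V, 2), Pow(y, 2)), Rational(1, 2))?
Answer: Mul(Rational(30, 6317), Pow(6317, Rational(1, 2))) ≈ 0.37746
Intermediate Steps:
Function('T')(t) = 49 (Function('T')(t) = Pow(-7, 2) = 49)
G = 90 (G = Mul(3, Add(49, Mul(-1, 19))) = Mul(3, Add(49, -19)) = Mul(3, 30) = 90)
Mul(G, Pow(Function('Q')(-87, -222), -1)) = Mul(90, Pow(Pow(Add(Pow(-87, 2), Pow(-222, 2)), Rational(1, 2)), -1)) = Mul(90, Pow(Pow(Add(7569, 49284), Rational(1, 2)), -1)) = Mul(90, Pow(Pow(56853, Rational(1, 2)), -1)) = Mul(90, Pow(Mul(3, Pow(6317, Rational(1, 2))), -1)) = Mul(90, Mul(Rational(1, 18951), Pow(6317, Rational(1, 2)))) = Mul(Rational(30, 6317), Pow(6317, Rational(1, 2)))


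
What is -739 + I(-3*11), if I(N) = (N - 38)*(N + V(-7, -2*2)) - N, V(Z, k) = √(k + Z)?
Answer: 1637 - 71*I*√11 ≈ 1637.0 - 235.48*I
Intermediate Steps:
V(Z, k) = √(Z + k)
I(N) = -N + (-38 + N)*(N + I*√11) (I(N) = (N - 38)*(N + √(-7 - 2*2)) - N = (-38 + N)*(N + √(-7 - 4)) - N = (-38 + N)*(N + √(-11)) - N = (-38 + N)*(N + I*√11) - N = -N + (-38 + N)*(N + I*√11))
-739 + I(-3*11) = -739 + ((-3*11)² - (-117)*11 - 38*I*√11 + I*(-3*11)*√11) = -739 + ((-33)² - 39*(-33) - 38*I*√11 + I*(-33)*√11) = -739 + (1089 + 1287 - 38*I*√11 - 33*I*√11) = -739 + (2376 - 71*I*√11) = 1637 - 71*I*√11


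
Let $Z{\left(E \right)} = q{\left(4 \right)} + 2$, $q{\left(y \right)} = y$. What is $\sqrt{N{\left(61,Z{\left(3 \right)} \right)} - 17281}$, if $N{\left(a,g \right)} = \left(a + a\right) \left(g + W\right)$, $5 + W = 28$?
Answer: $3 i \sqrt{1527} \approx 117.23 i$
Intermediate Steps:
$W = 23$ ($W = -5 + 28 = 23$)
$Z{\left(E \right)} = 6$ ($Z{\left(E \right)} = 4 + 2 = 6$)
$N{\left(a,g \right)} = 2 a \left(23 + g\right)$ ($N{\left(a,g \right)} = \left(a + a\right) \left(g + 23\right) = 2 a \left(23 + g\right)$)
$\sqrt{N{\left(61,Z{\left(3 \right)} \right)} - 17281} = \sqrt{2 \cdot 61 \left(23 + 6\right) - 17281} = \sqrt{2 \cdot 61 \cdot 29 - 17281} = \sqrt{3538 - 17281} = \sqrt{-13743} = 3 i \sqrt{1527}$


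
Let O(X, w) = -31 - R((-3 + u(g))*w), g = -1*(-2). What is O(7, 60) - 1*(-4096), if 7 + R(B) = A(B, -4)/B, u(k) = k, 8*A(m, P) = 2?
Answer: 977281/240 ≈ 4072.0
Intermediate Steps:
g = 2
A(m, P) = 1/4 (A(m, P) = (1/8)*2 = 1/4)
R(B) = -7 + 1/(4*B)
O(X, w) = -24 + 1/(4*w) (O(X, w) = -31 - (-7 + 1/(4*(((-3 + 2)*w)))) = -31 - (-7 + 1/(4*((-w)))) = -31 - (-7 + (-1/w)/4) = -31 - (-7 - 1/(4*w)) = -31 + (7 + 1/(4*w)) = -24 + 1/(4*w))
O(7, 60) - 1*(-4096) = (-24 + (1/4)/60) - 1*(-4096) = (-24 + (1/4)*(1/60)) + 4096 = (-24 + 1/240) + 4096 = -5759/240 + 4096 = 977281/240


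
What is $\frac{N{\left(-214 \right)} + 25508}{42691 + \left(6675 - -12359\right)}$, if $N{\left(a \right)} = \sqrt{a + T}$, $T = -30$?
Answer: $\frac{25508}{61725} + \frac{2 i \sqrt{61}}{61725} \approx 0.41325 + 0.00025307 i$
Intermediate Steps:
$N{\left(a \right)} = \sqrt{-30 + a}$ ($N{\left(a \right)} = \sqrt{a - 30} = \sqrt{-30 + a}$)
$\frac{N{\left(-214 \right)} + 25508}{42691 + \left(6675 - -12359\right)} = \frac{\sqrt{-30 - 214} + 25508}{42691 + \left(6675 - -12359\right)} = \frac{\sqrt{-244} + 25508}{42691 + \left(6675 + 12359\right)} = \frac{2 i \sqrt{61} + 25508}{42691 + 19034} = \frac{25508 + 2 i \sqrt{61}}{61725} = \left(25508 + 2 i \sqrt{61}\right) \frac{1}{61725} = \frac{25508}{61725} + \frac{2 i \sqrt{61}}{61725}$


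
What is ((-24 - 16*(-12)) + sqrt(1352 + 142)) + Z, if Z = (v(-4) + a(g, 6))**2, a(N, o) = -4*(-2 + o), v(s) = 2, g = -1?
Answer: 364 + 3*sqrt(166) ≈ 402.65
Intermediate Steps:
a(N, o) = 8 - 4*o
Z = 196 (Z = (2 + (8 - 4*6))**2 = (2 + (8 - 24))**2 = (2 - 16)**2 = (-14)**2 = 196)
((-24 - 16*(-12)) + sqrt(1352 + 142)) + Z = ((-24 - 16*(-12)) + sqrt(1352 + 142)) + 196 = ((-24 + 192) + sqrt(1494)) + 196 = (168 + 3*sqrt(166)) + 196 = 364 + 3*sqrt(166)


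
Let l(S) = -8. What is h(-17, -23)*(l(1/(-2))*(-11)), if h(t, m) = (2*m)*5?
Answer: -20240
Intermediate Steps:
h(t, m) = 10*m
h(-17, -23)*(l(1/(-2))*(-11)) = (10*(-23))*(-8*(-11)) = -230*88 = -20240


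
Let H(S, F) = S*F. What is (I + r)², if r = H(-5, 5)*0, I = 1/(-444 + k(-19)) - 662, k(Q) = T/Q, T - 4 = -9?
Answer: 31151367358281/71081761 ≈ 4.3825e+5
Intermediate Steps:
T = -5 (T = 4 - 9 = -5)
H(S, F) = F*S
k(Q) = -5/Q
I = -5581341/8431 (I = 1/(-444 - 5/(-19)) - 662 = 1/(-444 - 5*(-1/19)) - 662 = 1/(-444 + 5/19) - 662 = 1/(-8431/19) - 662 = -19/8431 - 662 = -5581341/8431 ≈ -662.00)
r = 0 (r = (5*(-5))*0 = -25*0 = 0)
(I + r)² = (-5581341/8431 + 0)² = (-5581341/8431)² = 31151367358281/71081761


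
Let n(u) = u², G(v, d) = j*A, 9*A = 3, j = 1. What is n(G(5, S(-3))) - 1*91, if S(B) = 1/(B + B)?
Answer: -818/9 ≈ -90.889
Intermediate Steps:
S(B) = 1/(2*B)
A = ⅓ (A = (⅑)*3 = ⅓ ≈ 0.33333)
G(v, d) = ⅓ (G(v, d) = 1*(⅓) = ⅓)
n(G(5, S(-3))) - 1*91 = (⅓)² - 1*91 = ⅑ - 91 = -818/9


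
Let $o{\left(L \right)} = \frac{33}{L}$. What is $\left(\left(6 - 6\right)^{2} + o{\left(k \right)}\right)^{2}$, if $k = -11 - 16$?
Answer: $\frac{121}{81} \approx 1.4938$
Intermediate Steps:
$k = -27$
$\left(\left(6 - 6\right)^{2} + o{\left(k \right)}\right)^{2} = \left(\left(6 - 6\right)^{2} + \frac{33}{-27}\right)^{2} = \left(0^{2} + 33 \left(- \frac{1}{27}\right)\right)^{2} = \left(0 - \frac{11}{9}\right)^{2} = \left(- \frac{11}{9}\right)^{2} = \frac{121}{81}$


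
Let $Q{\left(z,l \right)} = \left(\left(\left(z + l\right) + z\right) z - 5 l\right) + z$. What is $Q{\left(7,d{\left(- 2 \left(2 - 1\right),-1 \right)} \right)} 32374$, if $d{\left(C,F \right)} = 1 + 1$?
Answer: $3528766$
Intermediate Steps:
$d{\left(C,F \right)} = 2$
$Q{\left(z,l \right)} = z - 5 l + z \left(l + 2 z\right)$ ($Q{\left(z,l \right)} = \left(\left(\left(l + z\right) + z\right) z - 5 l\right) + z = \left(\left(l + 2 z\right) z - 5 l\right) + z = \left(z \left(l + 2 z\right) - 5 l\right) + z = \left(- 5 l + z \left(l + 2 z\right)\right) + z = z - 5 l + z \left(l + 2 z\right)$)
$Q{\left(7,d{\left(- 2 \left(2 - 1\right),-1 \right)} \right)} 32374 = \left(7 - 10 + 2 \cdot 7^{2} + 2 \cdot 7\right) 32374 = \left(7 - 10 + 2 \cdot 49 + 14\right) 32374 = \left(7 - 10 + 98 + 14\right) 32374 = 109 \cdot 32374 = 3528766$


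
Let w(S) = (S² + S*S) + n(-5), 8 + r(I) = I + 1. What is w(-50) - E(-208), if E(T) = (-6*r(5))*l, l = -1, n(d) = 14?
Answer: 5026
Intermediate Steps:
r(I) = -7 + I (r(I) = -8 + (I + 1) = -8 + (1 + I) = -7 + I)
w(S) = 14 + 2*S² (w(S) = (S² + S*S) + 14 = (S² + S²) + 14 = 2*S² + 14 = 14 + 2*S²)
E(T) = -12 (E(T) = -6*(-7 + 5)*(-1) = -6*(-2)*(-1) = 12*(-1) = -12)
w(-50) - E(-208) = (14 + 2*(-50)²) - 1*(-12) = (14 + 2*2500) + 12 = (14 + 5000) + 12 = 5014 + 12 = 5026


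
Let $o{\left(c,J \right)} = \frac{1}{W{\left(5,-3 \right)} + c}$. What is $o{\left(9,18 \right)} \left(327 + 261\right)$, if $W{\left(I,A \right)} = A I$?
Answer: $-98$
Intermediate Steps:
$o{\left(c,J \right)} = \frac{1}{-15 + c}$ ($o{\left(c,J \right)} = \frac{1}{\left(-3\right) 5 + c} = \frac{1}{-15 + c}$)
$o{\left(9,18 \right)} \left(327 + 261\right) = \frac{327 + 261}{-15 + 9} = \frac{1}{-6} \cdot 588 = \left(- \frac{1}{6}\right) 588 = -98$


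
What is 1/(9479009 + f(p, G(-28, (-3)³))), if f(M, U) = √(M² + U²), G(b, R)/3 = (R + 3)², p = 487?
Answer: 9479009/89851608398928 - √3223153/89851608398928 ≈ 1.0548e-7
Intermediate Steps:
G(b, R) = 3*(3 + R)² (G(b, R) = 3*(R + 3)² = 3*(3 + R)²)
1/(9479009 + f(p, G(-28, (-3)³))) = 1/(9479009 + √(487² + (3*(3 + (-3)³)²)²)) = 1/(9479009 + √(237169 + (3*(3 - 27)²)²)) = 1/(9479009 + √(237169 + (3*(-24)²)²)) = 1/(9479009 + √(237169 + (3*576)²)) = 1/(9479009 + √(237169 + 1728²)) = 1/(9479009 + √(237169 + 2985984)) = 1/(9479009 + √3223153)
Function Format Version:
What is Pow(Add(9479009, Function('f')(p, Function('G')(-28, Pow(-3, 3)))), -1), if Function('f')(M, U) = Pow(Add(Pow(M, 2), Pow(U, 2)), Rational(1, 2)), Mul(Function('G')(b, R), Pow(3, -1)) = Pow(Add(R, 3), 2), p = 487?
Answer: Add(Rational(9479009, 89851608398928), Mul(Rational(-1, 89851608398928), Pow(3223153, Rational(1, 2)))) ≈ 1.0548e-7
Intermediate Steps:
Function('G')(b, R) = Mul(3, Pow(Add(3, R), 2)) (Function('G')(b, R) = Mul(3, Pow(Add(R, 3), 2)) = Mul(3, Pow(Add(3, R), 2)))
Pow(Add(9479009, Function('f')(p, Function('G')(-28, Pow(-3, 3)))), -1) = Pow(Add(9479009, Pow(Add(Pow(487, 2), Pow(Mul(3, Pow(Add(3, Pow(-3, 3)), 2)), 2)), Rational(1, 2))), -1) = Pow(Add(9479009, Pow(Add(237169, Pow(Mul(3, Pow(Add(3, -27), 2)), 2)), Rational(1, 2))), -1) = Pow(Add(9479009, Pow(Add(237169, Pow(Mul(3, Pow(-24, 2)), 2)), Rational(1, 2))), -1) = Pow(Add(9479009, Pow(Add(237169, Pow(Mul(3, 576), 2)), Rational(1, 2))), -1) = Pow(Add(9479009, Pow(Add(237169, Pow(1728, 2)), Rational(1, 2))), -1) = Pow(Add(9479009, Pow(Add(237169, 2985984), Rational(1, 2))), -1) = Pow(Add(9479009, Pow(3223153, Rational(1, 2))), -1)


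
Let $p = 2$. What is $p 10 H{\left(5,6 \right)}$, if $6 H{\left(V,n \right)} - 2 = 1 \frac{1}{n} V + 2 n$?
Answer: $\frac{445}{9} \approx 49.444$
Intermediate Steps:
$H{\left(V,n \right)} = \frac{1}{3} + \frac{n}{3} + \frac{V}{6 n}$ ($H{\left(V,n \right)} = \frac{1}{3} + \frac{1 \frac{1}{n} V + 2 n}{6} = \frac{1}{3} + \frac{\frac{V}{n} + 2 n}{6} = \frac{1}{3} + \frac{2 n + \frac{V}{n}}{6} = \frac{1}{3} + \left(\frac{n}{3} + \frac{V}{6 n}\right) = \frac{1}{3} + \frac{n}{3} + \frac{V}{6 n}$)
$p 10 H{\left(5,6 \right)} = 2 \cdot 10 \frac{5 + 2 \cdot 6 \left(1 + 6\right)}{6 \cdot 6} = 20 \cdot \frac{1}{6} \cdot \frac{1}{6} \left(5 + 2 \cdot 6 \cdot 7\right) = 20 \cdot \frac{1}{6} \cdot \frac{1}{6} \left(5 + 84\right) = 20 \cdot \frac{1}{6} \cdot \frac{1}{6} \cdot 89 = 20 \cdot \frac{89}{36} = \frac{445}{9}$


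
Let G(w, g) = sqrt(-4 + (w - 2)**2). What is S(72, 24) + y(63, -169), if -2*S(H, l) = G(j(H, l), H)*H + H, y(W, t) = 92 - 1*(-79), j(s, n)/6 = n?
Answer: 135 - 864*sqrt(35) ≈ -4976.5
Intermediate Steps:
j(s, n) = 6*n
G(w, g) = sqrt(-4 + (-2 + w)**2)
y(W, t) = 171 (y(W, t) = 92 + 79 = 171)
S(H, l) = -H/2 - H*sqrt(6)*sqrt(l*(-4 + 6*l))/2 (S(H, l) = -(sqrt((6*l)*(-4 + 6*l))*H + H)/2 = -(sqrt(6*l*(-4 + 6*l))*H + H)/2 = -((sqrt(6)*sqrt(l*(-4 + 6*l)))*H + H)/2 = -(H*sqrt(6)*sqrt(l*(-4 + 6*l)) + H)/2 = -(H + H*sqrt(6)*sqrt(l*(-4 + 6*l)))/2 = -H/2 - H*sqrt(6)*sqrt(l*(-4 + 6*l))/2)
S(72, 24) + y(63, -169) = -1/2*72*(1 + 2*sqrt(3)*sqrt(24*(-2 + 3*24))) + 171 = -1/2*72*(1 + 2*sqrt(3)*sqrt(24*(-2 + 72))) + 171 = -1/2*72*(1 + 2*sqrt(3)*sqrt(24*70)) + 171 = -1/2*72*(1 + 2*sqrt(3)*sqrt(1680)) + 171 = -1/2*72*(1 + 2*sqrt(3)*(4*sqrt(105))) + 171 = -1/2*72*(1 + 24*sqrt(35)) + 171 = (-36 - 864*sqrt(35)) + 171 = 135 - 864*sqrt(35)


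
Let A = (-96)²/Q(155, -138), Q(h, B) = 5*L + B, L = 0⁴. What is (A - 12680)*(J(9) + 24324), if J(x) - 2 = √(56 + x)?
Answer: -7131799376/23 - 293176*√65/23 ≈ -3.1018e+8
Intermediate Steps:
L = 0
J(x) = 2 + √(56 + x)
Q(h, B) = B (Q(h, B) = 5*0 + B = 0 + B = B)
A = -1536/23 (A = (-96)²/(-138) = 9216*(-1/138) = -1536/23 ≈ -66.783)
(A - 12680)*(J(9) + 24324) = (-1536/23 - 12680)*((2 + √(56 + 9)) + 24324) = -293176*((2 + √65) + 24324)/23 = -293176*(24326 + √65)/23 = -7131799376/23 - 293176*√65/23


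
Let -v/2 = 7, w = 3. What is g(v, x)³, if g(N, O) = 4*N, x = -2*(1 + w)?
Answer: -175616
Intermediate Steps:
x = -8 (x = -2*(1 + 3) = -2*4 = -8)
v = -14 (v = -2*7 = -14)
g(v, x)³ = (4*(-14))³ = (-56)³ = -175616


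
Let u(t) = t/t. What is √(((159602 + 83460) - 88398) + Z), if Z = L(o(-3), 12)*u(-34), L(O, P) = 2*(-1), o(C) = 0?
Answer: √154662 ≈ 393.27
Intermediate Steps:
u(t) = 1
L(O, P) = -2
Z = -2 (Z = -2*1 = -2)
√(((159602 + 83460) - 88398) + Z) = √(((159602 + 83460) - 88398) - 2) = √((243062 - 88398) - 2) = √(154664 - 2) = √154662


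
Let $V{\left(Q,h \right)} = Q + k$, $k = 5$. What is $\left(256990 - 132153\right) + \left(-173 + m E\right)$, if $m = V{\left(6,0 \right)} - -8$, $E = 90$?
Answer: $126374$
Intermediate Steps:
$V{\left(Q,h \right)} = 5 + Q$ ($V{\left(Q,h \right)} = Q + 5 = 5 + Q$)
$m = 19$ ($m = \left(5 + 6\right) - -8 = 11 + 8 = 19$)
$\left(256990 - 132153\right) + \left(-173 + m E\right) = \left(256990 - 132153\right) + \left(-173 + 19 \cdot 90\right) = 124837 + \left(-173 + 1710\right) = 124837 + 1537 = 126374$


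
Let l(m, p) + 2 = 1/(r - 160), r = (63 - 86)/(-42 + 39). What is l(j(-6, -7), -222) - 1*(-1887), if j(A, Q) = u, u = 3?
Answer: 861442/457 ≈ 1885.0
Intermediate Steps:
j(A, Q) = 3
r = 23/3 (r = -23/(-3) = -23*(-⅓) = 23/3 ≈ 7.6667)
l(m, p) = -917/457 (l(m, p) = -2 + 1/(23/3 - 160) = -2 + 1/(-457/3) = -2 - 3/457 = -917/457)
l(j(-6, -7), -222) - 1*(-1887) = -917/457 - 1*(-1887) = -917/457 + 1887 = 861442/457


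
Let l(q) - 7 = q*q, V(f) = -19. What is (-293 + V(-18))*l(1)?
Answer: -2496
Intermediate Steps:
l(q) = 7 + q² (l(q) = 7 + q*q = 7 + q²)
(-293 + V(-18))*l(1) = (-293 - 19)*(7 + 1²) = -312*(7 + 1) = -312*8 = -2496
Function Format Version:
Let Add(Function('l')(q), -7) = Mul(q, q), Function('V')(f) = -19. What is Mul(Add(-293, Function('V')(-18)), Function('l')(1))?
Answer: -2496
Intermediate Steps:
Function('l')(q) = Add(7, Pow(q, 2)) (Function('l')(q) = Add(7, Mul(q, q)) = Add(7, Pow(q, 2)))
Mul(Add(-293, Function('V')(-18)), Function('l')(1)) = Mul(Add(-293, -19), Add(7, Pow(1, 2))) = Mul(-312, Add(7, 1)) = Mul(-312, 8) = -2496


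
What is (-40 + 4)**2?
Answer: 1296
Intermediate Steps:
(-40 + 4)**2 = (-36)**2 = 1296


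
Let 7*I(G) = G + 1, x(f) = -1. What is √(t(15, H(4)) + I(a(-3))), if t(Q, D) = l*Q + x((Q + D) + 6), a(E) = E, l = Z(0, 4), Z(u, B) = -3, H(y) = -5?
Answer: 18*I*√7/7 ≈ 6.8034*I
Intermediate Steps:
l = -3
I(G) = ⅐ + G/7 (I(G) = (G + 1)/7 = (1 + G)/7 = ⅐ + G/7)
t(Q, D) = -1 - 3*Q (t(Q, D) = -3*Q - 1 = -1 - 3*Q)
√(t(15, H(4)) + I(a(-3))) = √((-1 - 3*15) + (⅐ + (⅐)*(-3))) = √((-1 - 45) + (⅐ - 3/7)) = √(-46 - 2/7) = √(-324/7) = 18*I*√7/7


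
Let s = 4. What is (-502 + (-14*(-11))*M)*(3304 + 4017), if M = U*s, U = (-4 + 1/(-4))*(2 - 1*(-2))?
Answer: -80340654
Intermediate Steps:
U = -17 (U = (-4 - 1/4)*(2 + 2) = -17/4*4 = -17)
M = -68 (M = -17*4 = -68)
(-502 + (-14*(-11))*M)*(3304 + 4017) = (-502 - 14*(-11)*(-68))*(3304 + 4017) = (-502 + 154*(-68))*7321 = (-502 - 10472)*7321 = -10974*7321 = -80340654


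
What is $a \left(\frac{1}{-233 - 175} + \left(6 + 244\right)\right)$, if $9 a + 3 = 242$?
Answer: $\frac{24377761}{3672} \approx 6638.8$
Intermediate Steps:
$a = \frac{239}{9}$ ($a = - \frac{1}{3} + \frac{1}{9} \cdot 242 = - \frac{1}{3} + \frac{242}{9} = \frac{239}{9} \approx 26.556$)
$a \left(\frac{1}{-233 - 175} + \left(6 + 244\right)\right) = \frac{239 \left(\frac{1}{-233 - 175} + \left(6 + 244\right)\right)}{9} = \frac{239 \left(\frac{1}{-408} + 250\right)}{9} = \frac{239 \left(- \frac{1}{408} + 250\right)}{9} = \frac{239}{9} \cdot \frac{101999}{408} = \frac{24377761}{3672}$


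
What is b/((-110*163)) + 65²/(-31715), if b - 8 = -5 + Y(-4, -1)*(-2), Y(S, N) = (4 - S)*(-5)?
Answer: -15677319/113729990 ≈ -0.13785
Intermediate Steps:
Y(S, N) = -20 + 5*S
b = 83 (b = 8 + (-5 + (-20 + 5*(-4))*(-2)) = 8 + (-5 + (-20 - 20)*(-2)) = 8 + (-5 - 40*(-2)) = 8 + (-5 + 80) = 8 + 75 = 83)
b/((-110*163)) + 65²/(-31715) = 83/((-110*163)) + 65²/(-31715) = 83/(-17930) + 4225*(-1/31715) = 83*(-1/17930) - 845/6343 = -83/17930 - 845/6343 = -15677319/113729990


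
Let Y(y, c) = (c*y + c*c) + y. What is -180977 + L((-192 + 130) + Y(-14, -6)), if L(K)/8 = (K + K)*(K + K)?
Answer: -119025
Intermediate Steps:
Y(y, c) = y + c**2 + c*y (Y(y, c) = (c*y + c**2) + y = (c**2 + c*y) + y = y + c**2 + c*y)
L(K) = 32*K**2 (L(K) = 8*((K + K)*(K + K)) = 8*((2*K)*(2*K)) = 8*(4*K**2) = 32*K**2)
-180977 + L((-192 + 130) + Y(-14, -6)) = -180977 + 32*((-192 + 130) + (-14 + (-6)**2 - 6*(-14)))**2 = -180977 + 32*(-62 + (-14 + 36 + 84))**2 = -180977 + 32*(-62 + 106)**2 = -180977 + 32*44**2 = -180977 + 32*1936 = -180977 + 61952 = -119025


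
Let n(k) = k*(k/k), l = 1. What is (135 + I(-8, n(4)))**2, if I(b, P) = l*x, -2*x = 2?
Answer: 17956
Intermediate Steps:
x = -1 (x = -1/2*2 = -1)
n(k) = k (n(k) = k*1 = k)
I(b, P) = -1 (I(b, P) = 1*(-1) = -1)
(135 + I(-8, n(4)))**2 = (135 - 1)**2 = 134**2 = 17956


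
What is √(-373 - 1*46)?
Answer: I*√419 ≈ 20.469*I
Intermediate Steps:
√(-373 - 1*46) = √(-373 - 46) = √(-419) = I*√419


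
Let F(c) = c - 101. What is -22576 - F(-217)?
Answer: -22258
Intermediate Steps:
F(c) = -101 + c
-22576 - F(-217) = -22576 - (-101 - 217) = -22576 - 1*(-318) = -22576 + 318 = -22258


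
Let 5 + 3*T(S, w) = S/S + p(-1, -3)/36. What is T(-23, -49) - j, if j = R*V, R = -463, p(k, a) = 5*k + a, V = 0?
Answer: -38/27 ≈ -1.4074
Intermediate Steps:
p(k, a) = a + 5*k
T(S, w) = -38/27 (T(S, w) = -5/3 + (S/S + (-3 + 5*(-1))/36)/3 = -5/3 + (1 + (-3 - 5)*(1/36))/3 = -5/3 + (1 - 8*1/36)/3 = -5/3 + (1 - 2/9)/3 = -5/3 + (⅓)*(7/9) = -5/3 + 7/27 = -38/27)
j = 0 (j = -463*0 = 0)
T(-23, -49) - j = -38/27 - 1*0 = -38/27 + 0 = -38/27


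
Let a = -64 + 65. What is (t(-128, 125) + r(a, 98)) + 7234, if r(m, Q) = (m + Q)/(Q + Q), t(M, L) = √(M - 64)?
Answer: 1417963/196 + 8*I*√3 ≈ 7234.5 + 13.856*I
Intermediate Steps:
a = 1
t(M, L) = √(-64 + M)
r(m, Q) = (Q + m)/(2*Q) (r(m, Q) = (Q + m)/((2*Q)) = (Q + m)*(1/(2*Q)) = (Q + m)/(2*Q))
(t(-128, 125) + r(a, 98)) + 7234 = (√(-64 - 128) + (½)*(98 + 1)/98) + 7234 = (√(-192) + (½)*(1/98)*99) + 7234 = (8*I*√3 + 99/196) + 7234 = (99/196 + 8*I*√3) + 7234 = 1417963/196 + 8*I*√3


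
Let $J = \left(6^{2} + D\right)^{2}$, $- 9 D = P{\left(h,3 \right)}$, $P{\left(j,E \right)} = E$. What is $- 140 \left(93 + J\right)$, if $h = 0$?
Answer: $- \frac{1720040}{9} \approx -1.9112 \cdot 10^{5}$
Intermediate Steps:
$D = - \frac{1}{3}$ ($D = \left(- \frac{1}{9}\right) 3 = - \frac{1}{3} \approx -0.33333$)
$J = \frac{11449}{9}$ ($J = \left(6^{2} - \frac{1}{3}\right)^{2} = \left(36 - \frac{1}{3}\right)^{2} = \left(\frac{107}{3}\right)^{2} = \frac{11449}{9} \approx 1272.1$)
$- 140 \left(93 + J\right) = - 140 \left(93 + \frac{11449}{9}\right) = \left(-140\right) \frac{12286}{9} = - \frac{1720040}{9}$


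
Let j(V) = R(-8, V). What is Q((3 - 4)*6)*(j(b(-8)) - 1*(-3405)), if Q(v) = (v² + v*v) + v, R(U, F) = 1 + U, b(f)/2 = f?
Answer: 224268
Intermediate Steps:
b(f) = 2*f
j(V) = -7 (j(V) = 1 - 8 = -7)
Q(v) = v + 2*v² (Q(v) = (v² + v²) + v = 2*v² + v = v + 2*v²)
Q((3 - 4)*6)*(j(b(-8)) - 1*(-3405)) = (((3 - 4)*6)*(1 + 2*((3 - 4)*6)))*(-7 - 1*(-3405)) = ((-1*6)*(1 + 2*(-1*6)))*(-7 + 3405) = -6*(1 + 2*(-6))*3398 = -6*(1 - 12)*3398 = -6*(-11)*3398 = 66*3398 = 224268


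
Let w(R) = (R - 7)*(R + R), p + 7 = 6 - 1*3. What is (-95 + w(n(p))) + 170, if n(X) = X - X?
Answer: 75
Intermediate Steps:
p = -4 (p = -7 + (6 - 1*3) = -7 + (6 - 3) = -7 + 3 = -4)
n(X) = 0
w(R) = 2*R*(-7 + R) (w(R) = (-7 + R)*(2*R) = 2*R*(-7 + R))
(-95 + w(n(p))) + 170 = (-95 + 2*0*(-7 + 0)) + 170 = (-95 + 2*0*(-7)) + 170 = (-95 + 0) + 170 = -95 + 170 = 75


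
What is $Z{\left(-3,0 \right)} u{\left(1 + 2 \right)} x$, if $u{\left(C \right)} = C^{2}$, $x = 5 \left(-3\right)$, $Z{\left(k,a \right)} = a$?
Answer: $0$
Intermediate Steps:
$x = -15$
$Z{\left(-3,0 \right)} u{\left(1 + 2 \right)} x = 0 \left(1 + 2\right)^{2} \left(-15\right) = 0 \cdot 3^{2} \left(-15\right) = 0 \cdot 9 \left(-15\right) = 0 \left(-15\right) = 0$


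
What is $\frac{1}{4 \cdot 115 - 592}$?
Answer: $- \frac{1}{132} \approx -0.0075758$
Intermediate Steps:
$\frac{1}{4 \cdot 115 - 592} = \frac{1}{460 - 592} = \frac{1}{-132} = - \frac{1}{132}$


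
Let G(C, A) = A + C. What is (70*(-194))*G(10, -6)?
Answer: -54320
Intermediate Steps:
(70*(-194))*G(10, -6) = (70*(-194))*(-6 + 10) = -13580*4 = -54320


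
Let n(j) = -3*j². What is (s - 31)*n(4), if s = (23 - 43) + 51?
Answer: 0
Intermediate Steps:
s = 31 (s = -20 + 51 = 31)
(s - 31)*n(4) = (31 - 31)*(-3*4²) = 0*(-3*16) = 0*(-48) = 0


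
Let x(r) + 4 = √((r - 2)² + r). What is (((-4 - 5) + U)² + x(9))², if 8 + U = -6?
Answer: (525 + √58)² ≈ 2.8368e+5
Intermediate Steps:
U = -14 (U = -8 - 6 = -14)
x(r) = -4 + √(r + (-2 + r)²) (x(r) = -4 + √((r - 2)² + r) = -4 + √((-2 + r)² + r) = -4 + √(r + (-2 + r)²))
(((-4 - 5) + U)² + x(9))² = (((-4 - 5) - 14)² + (-4 + √(9 + (-2 + 9)²)))² = ((-9 - 14)² + (-4 + √(9 + 7²)))² = ((-23)² + (-4 + √(9 + 49)))² = (529 + (-4 + √58))² = (525 + √58)²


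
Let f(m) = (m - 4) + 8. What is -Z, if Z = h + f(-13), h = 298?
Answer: -289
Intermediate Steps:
f(m) = 4 + m (f(m) = (-4 + m) + 8 = 4 + m)
Z = 289 (Z = 298 + (4 - 13) = 298 - 9 = 289)
-Z = -1*289 = -289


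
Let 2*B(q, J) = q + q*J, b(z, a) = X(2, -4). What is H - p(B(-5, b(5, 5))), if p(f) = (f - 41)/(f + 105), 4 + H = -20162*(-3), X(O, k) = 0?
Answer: 12398897/205 ≈ 60482.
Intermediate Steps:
b(z, a) = 0
B(q, J) = q/2 + J*q/2 (B(q, J) = (q + q*J)/2 = (q + J*q)/2 = q/2 + J*q/2)
H = 60482 (H = -4 - 20162*(-3) = -4 + 60486 = 60482)
p(f) = (-41 + f)/(105 + f)
H - p(B(-5, b(5, 5))) = 60482 - (-41 + (½)*(-5)*(1 + 0))/(105 + (½)*(-5)*(1 + 0)) = 60482 - (-41 + (½)*(-5)*1)/(105 + (½)*(-5)*1) = 60482 - (-41 - 5/2)/(105 - 5/2) = 60482 - (-87)/(205/2*2) = 60482 - 2*(-87)/(205*2) = 60482 - 1*(-87/205) = 60482 + 87/205 = 12398897/205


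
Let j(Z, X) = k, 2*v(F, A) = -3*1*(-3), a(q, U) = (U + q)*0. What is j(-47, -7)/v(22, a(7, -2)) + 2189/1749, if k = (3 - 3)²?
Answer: 199/159 ≈ 1.2516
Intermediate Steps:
a(q, U) = 0
v(F, A) = 9/2 (v(F, A) = (-3*1*(-3))/2 = (-3*(-3))/2 = (½)*9 = 9/2)
k = 0 (k = 0² = 0)
j(Z, X) = 0
j(-47, -7)/v(22, a(7, -2)) + 2189/1749 = 0/(9/2) + 2189/1749 = 0*(2/9) + 2189*(1/1749) = 0 + 199/159 = 199/159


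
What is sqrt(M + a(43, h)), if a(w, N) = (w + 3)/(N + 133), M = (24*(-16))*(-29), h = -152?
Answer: sqrt(4019222)/19 ≈ 105.52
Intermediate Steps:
M = 11136 (M = -384*(-29) = 11136)
a(w, N) = (3 + w)/(133 + N)
sqrt(M + a(43, h)) = sqrt(11136 + (3 + 43)/(133 - 152)) = sqrt(11136 + 46/(-19)) = sqrt(11136 - 1/19*46) = sqrt(11136 - 46/19) = sqrt(211538/19) = sqrt(4019222)/19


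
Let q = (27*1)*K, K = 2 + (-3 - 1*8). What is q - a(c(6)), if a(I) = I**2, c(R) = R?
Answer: -279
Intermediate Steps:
K = -9 (K = 2 + (-3 - 8) = 2 - 11 = -9)
q = -243 (q = (27*1)*(-9) = 27*(-9) = -243)
q - a(c(6)) = -243 - 1*6**2 = -243 - 1*36 = -243 - 36 = -279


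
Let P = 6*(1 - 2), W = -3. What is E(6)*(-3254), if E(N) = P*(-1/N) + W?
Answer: 6508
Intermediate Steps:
P = -6 (P = 6*(-1) = -6)
E(N) = -3 + 6/N (E(N) = -(-6)/N - 3 = 6/N - 3 = -3 + 6/N)
E(6)*(-3254) = (-3 + 6/6)*(-3254) = (-3 + 6*(⅙))*(-3254) = (-3 + 1)*(-3254) = -2*(-3254) = 6508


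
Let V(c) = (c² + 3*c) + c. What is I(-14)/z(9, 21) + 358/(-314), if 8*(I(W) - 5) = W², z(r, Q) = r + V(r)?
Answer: -35845/39564 ≈ -0.90600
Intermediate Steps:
V(c) = c² + 4*c
z(r, Q) = r + r*(4 + r)
I(W) = 5 + W²/8
I(-14)/z(9, 21) + 358/(-314) = (5 + (⅛)*(-14)²)/((9*(5 + 9))) + 358/(-314) = (5 + (⅛)*196)/((9*14)) + 358*(-1/314) = (5 + 49/2)/126 - 179/157 = (59/2)*(1/126) - 179/157 = 59/252 - 179/157 = -35845/39564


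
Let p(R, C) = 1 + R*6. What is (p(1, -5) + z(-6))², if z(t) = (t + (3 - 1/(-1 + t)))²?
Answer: 552049/2401 ≈ 229.92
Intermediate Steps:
z(t) = (3 + t - 1/(-1 + t))²
p(R, C) = 1 + 6*R
(p(1, -5) + z(-6))² = ((1 + 6*1) + (-4 + (-6)² + 2*(-6))²/(-1 - 6)²)² = ((1 + 6) + (-4 + 36 - 12)²/(-7)²)² = (7 + (1/49)*20²)² = (7 + (1/49)*400)² = (7 + 400/49)² = (743/49)² = 552049/2401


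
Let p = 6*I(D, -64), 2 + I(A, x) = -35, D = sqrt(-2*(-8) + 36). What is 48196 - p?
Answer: 48418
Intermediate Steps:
D = 2*sqrt(13) (D = sqrt(16 + 36) = sqrt(52) = 2*sqrt(13) ≈ 7.2111)
I(A, x) = -37 (I(A, x) = -2 - 35 = -37)
p = -222 (p = 6*(-37) = -222)
48196 - p = 48196 - 1*(-222) = 48196 + 222 = 48418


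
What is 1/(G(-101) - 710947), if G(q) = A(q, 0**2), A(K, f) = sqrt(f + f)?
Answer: -1/710947 ≈ -1.4066e-6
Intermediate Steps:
A(K, f) = sqrt(2)*sqrt(f) (A(K, f) = sqrt(2*f) = sqrt(2)*sqrt(f))
G(q) = 0 (G(q) = sqrt(2)*sqrt(0**2) = sqrt(2)*sqrt(0) = sqrt(2)*0 = 0)
1/(G(-101) - 710947) = 1/(0 - 710947) = 1/(-710947) = -1/710947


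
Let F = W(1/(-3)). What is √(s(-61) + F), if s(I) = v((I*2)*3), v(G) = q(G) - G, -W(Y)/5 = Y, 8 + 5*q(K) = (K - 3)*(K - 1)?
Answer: 4*√15441/3 ≈ 165.68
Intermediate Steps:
q(K) = -8/5 + (-1 + K)*(-3 + K)/5 (q(K) = -8/5 + ((K - 3)*(K - 1))/5 = -8/5 + ((-3 + K)*(-1 + K))/5 = -8/5 + ((-1 + K)*(-3 + K))/5 = -8/5 + (-1 + K)*(-3 + K)/5)
W(Y) = -5*Y
v(G) = -1 - 9*G/5 + G²/5 (v(G) = (-1 - 4*G/5 + G²/5) - G = -1 - 9*G/5 + G²/5)
F = 5/3 (F = -5/(-3) = -5*(-⅓) = 5/3 ≈ 1.6667)
s(I) = -1 - 54*I/5 + 36*I²/5 (s(I) = -1 - 9*I*2*3/5 + ((I*2)*3)²/5 = -1 - 9*2*I*3/5 + ((2*I)*3)²/5 = -1 - 54*I/5 + (6*I)²/5 = -1 - 54*I/5 + (36*I²)/5 = -1 - 54*I/5 + 36*I²/5)
√(s(-61) + F) = √((-1 - 54/5*(-61) + (36/5)*(-61)²) + 5/3) = √((-1 + 3294/5 + (36/5)*3721) + 5/3) = √((-1 + 3294/5 + 133956/5) + 5/3) = √(27449 + 5/3) = √(82352/3) = 4*√15441/3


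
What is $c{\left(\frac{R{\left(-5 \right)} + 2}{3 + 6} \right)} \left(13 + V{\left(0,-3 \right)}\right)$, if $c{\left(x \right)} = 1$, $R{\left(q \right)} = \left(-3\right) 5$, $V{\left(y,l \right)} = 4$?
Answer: $17$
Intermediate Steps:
$R{\left(q \right)} = -15$
$c{\left(\frac{R{\left(-5 \right)} + 2}{3 + 6} \right)} \left(13 + V{\left(0,-3 \right)}\right) = 1 \left(13 + 4\right) = 1 \cdot 17 = 17$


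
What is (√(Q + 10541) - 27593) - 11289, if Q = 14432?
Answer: -38882 + √24973 ≈ -38724.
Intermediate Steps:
(√(Q + 10541) - 27593) - 11289 = (√(14432 + 10541) - 27593) - 11289 = (√24973 - 27593) - 11289 = (-27593 + √24973) - 11289 = -38882 + √24973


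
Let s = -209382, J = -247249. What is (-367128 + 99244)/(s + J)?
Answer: 267884/456631 ≈ 0.58665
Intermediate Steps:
(-367128 + 99244)/(s + J) = (-367128 + 99244)/(-209382 - 247249) = -267884/(-456631) = -267884*(-1/456631) = 267884/456631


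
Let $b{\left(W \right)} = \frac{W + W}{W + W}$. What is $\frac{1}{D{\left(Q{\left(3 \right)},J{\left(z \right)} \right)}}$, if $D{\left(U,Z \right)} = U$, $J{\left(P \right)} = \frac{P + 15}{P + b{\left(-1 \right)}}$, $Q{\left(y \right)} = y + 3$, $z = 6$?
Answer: $\frac{1}{6} \approx 0.16667$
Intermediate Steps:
$b{\left(W \right)} = 1$ ($b{\left(W \right)} = \frac{2 W}{2 W} = 2 W \frac{1}{2 W} = 1$)
$Q{\left(y \right)} = 3 + y$
$J{\left(P \right)} = \frac{15 + P}{1 + P}$ ($J{\left(P \right)} = \frac{P + 15}{P + 1} = \frac{15 + P}{1 + P}$)
$\frac{1}{D{\left(Q{\left(3 \right)},J{\left(z \right)} \right)}} = \frac{1}{3 + 3} = \frac{1}{6}$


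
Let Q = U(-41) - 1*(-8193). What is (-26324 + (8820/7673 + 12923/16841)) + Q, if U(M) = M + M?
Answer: -2353254249710/129220993 ≈ -18211.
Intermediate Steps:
U(M) = 2*M
Q = 8111 (Q = 2*(-41) - 1*(-8193) = -82 + 8193 = 8111)
(-26324 + (8820/7673 + 12923/16841)) + Q = (-26324 + (8820/7673 + 12923/16841)) + 8111 = (-26324 + 247695799/129220993) + 8111 = -3401365723933/129220993 + 8111 = -2353254249710/129220993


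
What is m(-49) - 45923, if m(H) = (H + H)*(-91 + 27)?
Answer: -39651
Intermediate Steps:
m(H) = -128*H (m(H) = (2*H)*(-64) = -128*H)
m(-49) - 45923 = -128*(-49) - 45923 = 6272 - 45923 = -39651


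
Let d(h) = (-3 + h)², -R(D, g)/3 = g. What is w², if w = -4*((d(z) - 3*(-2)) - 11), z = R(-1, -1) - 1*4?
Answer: 1936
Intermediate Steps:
R(D, g) = -3*g
z = -1 (z = -3*(-1) - 1*4 = 3 - 4 = -1)
w = -44 (w = -4*(((-3 - 1)² - 3*(-2)) - 11) = -4*(((-4)² - 1*(-6)) - 11) = -4*((16 + 6) - 11) = -4*(22 - 11) = -4*11 = -44)
w² = (-44)² = 1936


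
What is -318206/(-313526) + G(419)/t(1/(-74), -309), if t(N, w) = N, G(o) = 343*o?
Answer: -1667183438151/156763 ≈ -1.0635e+7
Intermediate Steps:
-318206/(-313526) + G(419)/t(1/(-74), -309) = -318206/(-313526) + (343*419)/(1/(-74)) = -318206*(-1/313526) + 143717/(-1/74) = 159103/156763 + 143717*(-74) = 159103/156763 - 10635058 = -1667183438151/156763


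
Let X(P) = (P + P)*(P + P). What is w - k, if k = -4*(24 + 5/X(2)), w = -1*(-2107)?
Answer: 8817/4 ≈ 2204.3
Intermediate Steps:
X(P) = 4*P**2 (X(P) = (2*P)*(2*P) = 4*P**2)
w = 2107
k = -389/4 (k = -4*(24 + 5/((4*2**2))) = -4*(24 + 5/((4*4))) = -4*(24 + 5/16) = -4*389/16 = -389/4 ≈ -97.250)
w - k = 2107 - 1*(-389/4) = 2107 + 389/4 = 8817/4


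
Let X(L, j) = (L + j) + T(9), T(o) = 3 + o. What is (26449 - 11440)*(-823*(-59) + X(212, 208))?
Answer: 735275901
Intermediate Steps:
X(L, j) = 12 + L + j (X(L, j) = (L + j) + (3 + 9) = (L + j) + 12 = 12 + L + j)
(26449 - 11440)*(-823*(-59) + X(212, 208)) = (26449 - 11440)*(-823*(-59) + (12 + 212 + 208)) = 15009*(48557 + 432) = 15009*48989 = 735275901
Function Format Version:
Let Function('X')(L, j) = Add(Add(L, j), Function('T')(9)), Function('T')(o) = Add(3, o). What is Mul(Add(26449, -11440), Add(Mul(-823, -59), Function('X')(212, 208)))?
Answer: 735275901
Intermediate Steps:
Function('X')(L, j) = Add(12, L, j) (Function('X')(L, j) = Add(Add(L, j), Add(3, 9)) = Add(Add(L, j), 12) = Add(12, L, j))
Mul(Add(26449, -11440), Add(Mul(-823, -59), Function('X')(212, 208))) = Mul(Add(26449, -11440), Add(Mul(-823, -59), Add(12, 212, 208))) = Mul(15009, Add(48557, 432)) = Mul(15009, 48989) = 735275901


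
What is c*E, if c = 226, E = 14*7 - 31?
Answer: 15142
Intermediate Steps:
E = 67 (E = 98 - 31 = 67)
c*E = 226*67 = 15142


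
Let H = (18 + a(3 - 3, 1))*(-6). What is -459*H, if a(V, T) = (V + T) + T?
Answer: 55080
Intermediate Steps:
a(V, T) = V + 2*T (a(V, T) = (T + V) + T = V + 2*T)
H = -120 (H = (18 + ((3 - 3) + 2*1))*(-6) = (18 + (0 + 2))*(-6) = (18 + 2)*(-6) = 20*(-6) = -120)
-459*H = -459*(-120) = 55080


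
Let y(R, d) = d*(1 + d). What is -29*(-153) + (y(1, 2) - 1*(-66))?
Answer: 4509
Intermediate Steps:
-29*(-153) + (y(1, 2) - 1*(-66)) = -29*(-153) + (2*(1 + 2) - 1*(-66)) = 4437 + (2*3 + 66) = 4437 + (6 + 66) = 4437 + 72 = 4509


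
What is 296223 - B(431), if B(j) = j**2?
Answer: 110462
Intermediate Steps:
296223 - B(431) = 296223 - 1*431**2 = 296223 - 1*185761 = 296223 - 185761 = 110462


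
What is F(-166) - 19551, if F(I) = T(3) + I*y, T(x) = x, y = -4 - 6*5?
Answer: -13904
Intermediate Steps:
y = -34 (y = -4 - 1*30 = -4 - 30 = -34)
F(I) = 3 - 34*I (F(I) = 3 + I*(-34) = 3 - 34*I)
F(-166) - 19551 = (3 - 34*(-166)) - 19551 = (3 + 5644) - 19551 = 5647 - 19551 = -13904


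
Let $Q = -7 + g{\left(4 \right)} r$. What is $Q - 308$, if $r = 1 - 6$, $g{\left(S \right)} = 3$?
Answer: $-330$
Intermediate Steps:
$r = -5$ ($r = 1 - 6 = -5$)
$Q = -22$ ($Q = -7 + 3 \left(-5\right) = -7 - 15 = -22$)
$Q - 308 = -22 - 308 = -330$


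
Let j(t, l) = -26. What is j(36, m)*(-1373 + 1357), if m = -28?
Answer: 416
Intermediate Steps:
j(36, m)*(-1373 + 1357) = -26*(-1373 + 1357) = -26*(-16) = 416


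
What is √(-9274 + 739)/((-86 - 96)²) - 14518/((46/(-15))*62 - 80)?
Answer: 108885/2026 + I*√8535/33124 ≈ 53.744 + 0.0027891*I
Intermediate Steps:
√(-9274 + 739)/((-86 - 96)²) - 14518/((46/(-15))*62 - 80) = √(-8535)/((-182)²) - 14518/((46*(-1/15))*62 - 80) = (I*√8535)/33124 - 14518/(-46/15*62 - 80) = (I*√8535)*(1/33124) - 14518/(-2852/15 - 80) = I*√8535/33124 - 14518/(-4052/15) = I*√8535/33124 - 14518*(-15/4052) = I*√8535/33124 + 108885/2026 = 108885/2026 + I*√8535/33124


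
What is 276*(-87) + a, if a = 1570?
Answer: -22442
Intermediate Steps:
276*(-87) + a = 276*(-87) + 1570 = -24012 + 1570 = -22442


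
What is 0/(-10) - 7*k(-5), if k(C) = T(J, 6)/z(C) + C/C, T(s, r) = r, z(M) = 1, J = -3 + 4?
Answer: -49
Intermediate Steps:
J = 1
k(C) = 7 (k(C) = 6/1 + C/C = 6*1 + 1 = 6 + 1 = 7)
0/(-10) - 7*k(-5) = 0/(-10) - 7*7 = 0*(-⅒) - 49 = 0 - 49 = -49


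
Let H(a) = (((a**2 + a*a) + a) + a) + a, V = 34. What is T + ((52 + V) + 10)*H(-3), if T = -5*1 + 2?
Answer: 861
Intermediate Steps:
H(a) = 2*a**2 + 3*a (H(a) = (((a**2 + a**2) + a) + a) + a = ((2*a**2 + a) + a) + a = ((a + 2*a**2) + a) + a = (2*a + 2*a**2) + a = 2*a**2 + 3*a)
T = -3 (T = -5 + 2 = -3)
T + ((52 + V) + 10)*H(-3) = -3 + ((52 + 34) + 10)*(-3*(3 + 2*(-3))) = -3 + (86 + 10)*(-3*(3 - 6)) = -3 + 96*(-3*(-3)) = -3 + 96*9 = -3 + 864 = 861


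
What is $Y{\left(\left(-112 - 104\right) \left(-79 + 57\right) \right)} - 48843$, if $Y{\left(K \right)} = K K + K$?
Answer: $22537413$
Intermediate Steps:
$Y{\left(K \right)} = K + K^{2}$ ($Y{\left(K \right)} = K^{2} + K = K + K^{2}$)
$Y{\left(\left(-112 - 104\right) \left(-79 + 57\right) \right)} - 48843 = \left(-112 - 104\right) \left(-79 + 57\right) \left(1 + \left(-112 - 104\right) \left(-79 + 57\right)\right) - 48843 = \left(-216\right) \left(-22\right) \left(1 - -4752\right) - 48843 = 4752 \left(1 + 4752\right) - 48843 = 4752 \cdot 4753 - 48843 = 22586256 - 48843 = 22537413$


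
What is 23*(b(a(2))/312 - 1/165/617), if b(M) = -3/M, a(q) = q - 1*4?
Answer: 2336731/21175440 ≈ 0.11035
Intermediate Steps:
a(q) = -4 + q (a(q) = q - 4 = -4 + q)
23*(b(a(2))/312 - 1/165/617) = 23*(-3/(-4 + 2)/312 - 1/165/617) = 23*(-3/(-2)*(1/312) - 1*1/165*(1/617)) = 23*(-3*(-½)*(1/312) - 1/165*1/617) = 23*((3/2)*(1/312) - 1/101805) = 23*(1/208 - 1/101805) = 23*(101597/21175440) = 2336731/21175440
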